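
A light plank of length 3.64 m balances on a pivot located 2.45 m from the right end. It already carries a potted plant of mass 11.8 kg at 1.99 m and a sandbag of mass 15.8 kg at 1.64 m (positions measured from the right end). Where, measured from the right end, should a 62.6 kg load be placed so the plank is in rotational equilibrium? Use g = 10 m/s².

x ≈ 2.74 m from the right end

Taking torques about the pivot (at 2.45 m from the right end):
Potted plant: 11.8 × 10 = 118 N down at 1.99 m → arm 0.46 m, τ = 118 × 0.46 = 54.28 N·m clockwise.
Sandbag: 15.8 × 10 = 158 N down at 1.64 m → arm 0.81 m, τ = 158 × 0.81 = 128 N·m clockwise.
Net moment of existing loads = 182.3 N·m clockwise.
The load weighs 62.6 × 10 = 626 N and must supply an equal counterclockwise moment, so its lever arm about the pivot is 182.3 / 626 = 0.291 m.
That puts it at 2.45 + 0.291 = 2.74 m from the right end.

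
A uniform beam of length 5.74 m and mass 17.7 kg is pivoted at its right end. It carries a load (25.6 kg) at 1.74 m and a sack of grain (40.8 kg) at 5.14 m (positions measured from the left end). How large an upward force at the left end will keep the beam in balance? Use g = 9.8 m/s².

F ≈ 303 N

Taking torques about the right end:
Beam weight: 17.7 × 9.8 = 173.5 N down at 2.87 m → arm 2.87 m, τ = 173.5 × 2.87 = 497.9 N·m counterclockwise.
Load: 25.6 × 9.8 = 250.9 N down at 1.74 m → arm 4 m, τ = 250.9 × 4 = 1004 N·m counterclockwise.
Sack of grain: 40.8 × 9.8 = 399.8 N down at 5.14 m → arm 0.6 m, τ = 399.8 × 0.6 = 239.9 N·m counterclockwise.
Net moment of the loads = 1742 N·m counterclockwise.
The upward force F acts at the left end, arm 5.74 m, giving F × 5.74 clockwise.
For rotational equilibrium, F × 5.74 = 1742, so F = 1742 / 5.74 = 303 N.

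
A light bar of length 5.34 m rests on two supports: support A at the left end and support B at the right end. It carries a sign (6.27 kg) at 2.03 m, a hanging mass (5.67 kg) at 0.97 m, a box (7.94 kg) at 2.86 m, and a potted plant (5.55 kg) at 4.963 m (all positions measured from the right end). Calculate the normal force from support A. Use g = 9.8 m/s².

R_A ≈ 126 N

Choose support B as the axis so its reaction then has zero moment arm.
Sign: 6.27 × 9.8 = 61.45 N down at 2.03 m → arm 2.03 m, τ = 61.45 × 2.03 = 124.7 N·m counterclockwise.
Hanging mass: 5.67 × 9.8 = 55.57 N down at 0.97 m → arm 0.97 m, τ = 55.57 × 0.97 = 53.9 N·m counterclockwise.
Box: 7.94 × 9.8 = 77.81 N down at 2.86 m → arm 2.86 m, τ = 77.81 × 2.86 = 222.5 N·m counterclockwise.
Potted plant: 5.55 × 9.8 = 54.39 N down at 4.963 m → arm 4.963 m, τ = 54.39 × 4.963 = 269.9 N·m counterclockwise.
Net load moment about support B = 671 N·m counterclockwise.
Reaction R at support A is upward at 5.34 m, arm 5.34 m → moment R × 5.34 clockwise.
Setting net torque to zero: R × 5.34 = 671 → R = 126 N.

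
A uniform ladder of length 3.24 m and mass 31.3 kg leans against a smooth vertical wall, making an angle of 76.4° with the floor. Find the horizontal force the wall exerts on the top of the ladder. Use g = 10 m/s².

Choose the foot of the ladder as the axis so the floor normal and friction both act there and drop out.
Ladder weight 31.3×10 = 313 N acts at 1.62 m along the ladder; its horizontal arm is 1.62·cos76.4° = 0.3809 m → τ = 119.2 N·m clockwise.
Wall normal N acts horizontally at the top; its moment arm is the height L sinθ = 3.24·sin76.4° = 3.149 m, counterclockwise.
For rotational equilibrium, N × 3.149 = 119.2, so N = 37.9 N.

N_wall ≈ 37.9 N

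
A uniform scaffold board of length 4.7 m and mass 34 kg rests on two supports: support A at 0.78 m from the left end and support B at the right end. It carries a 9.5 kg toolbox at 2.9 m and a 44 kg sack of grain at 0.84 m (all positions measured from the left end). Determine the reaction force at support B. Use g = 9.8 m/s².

Choose support A as the axis so its reaction then has zero moment arm.
Beam weight: 34 × 9.8 = 333.2 N down at 2.35 m → arm 1.57 m, τ = 333.2 × 1.57 = 523.1 N·m clockwise.
Toolbox: 9.5 × 9.8 = 93.1 N down at 2.9 m → arm 2.12 m, τ = 93.1 × 2.12 = 197.4 N·m clockwise.
Sack of grain: 44 × 9.8 = 431.2 N down at 0.84 m → arm 0.06 m, τ = 431.2 × 0.06 = 25.87 N·m clockwise.
Net load moment about support A = 746.4 N·m clockwise.
Reaction R at support B is upward at 4.7 m, arm 3.92 m → moment R × 3.92 counterclockwise.
Στ = 0 ⇒ R × 3.92 = 746.4 ⇒ R = 190 N.

R_B ≈ 190 N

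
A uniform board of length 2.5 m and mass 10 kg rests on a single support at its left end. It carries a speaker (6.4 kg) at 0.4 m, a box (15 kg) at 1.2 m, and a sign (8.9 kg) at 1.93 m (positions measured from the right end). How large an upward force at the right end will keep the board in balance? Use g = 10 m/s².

Sum moments about the left end (the unknown pivot reaction has zero arm there).
Beam weight: 10 × 10 = 100 N down at 1.25 m → arm 1.25 m, τ = 100 × 1.25 = 125 N·m clockwise.
Speaker: 6.4 × 10 = 64 N down at 0.4 m → arm 2.1 m, τ = 64 × 2.1 = 134.4 N·m clockwise.
Box: 15 × 10 = 150 N down at 1.2 m → arm 1.3 m, τ = 150 × 1.3 = 195 N·m clockwise.
Sign: 8.9 × 10 = 89 N down at 1.93 m → arm 0.57 m, τ = 89 × 0.57 = 50.73 N·m clockwise.
Net moment of the loads = 505.1 N·m clockwise.
The upward force F acts at the right end, arm 2.5 m, giving F × 2.5 counterclockwise.
For rotational equilibrium, F × 2.5 = 505.1, so F = 505.1 / 2.5 = 202 N.

F ≈ 202 N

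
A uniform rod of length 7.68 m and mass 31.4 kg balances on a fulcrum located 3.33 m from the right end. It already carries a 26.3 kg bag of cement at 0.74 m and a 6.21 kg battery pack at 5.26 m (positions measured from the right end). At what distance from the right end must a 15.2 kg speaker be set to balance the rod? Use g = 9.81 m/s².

Take moments about the fulcrum (at 3.33 m from the right end).
Beam weight: 31.4 × 9.81 = 308 N down at 3.84 m → arm 0.51 m, τ = 308 × 0.51 = 157.1 N·m counterclockwise.
Bag of cement: 26.3 × 9.81 = 258 N down at 0.74 m → arm 2.59 m, τ = 258 × 2.59 = 668.2 N·m clockwise.
Battery pack: 6.21 × 9.81 = 60.92 N down at 5.26 m → arm 1.93 m, τ = 60.92 × 1.93 = 117.6 N·m counterclockwise.
Net moment of existing loads = 393.5 N·m clockwise.
The speaker weighs 15.2 × 9.81 = 149.1 N and must supply an equal counterclockwise moment, so its lever arm about the fulcrum is 393.5 / 149.1 = 2.64 m.
That puts it at 3.33 + 2.64 = 5.97 m from the right end.

x ≈ 5.97 m from the right end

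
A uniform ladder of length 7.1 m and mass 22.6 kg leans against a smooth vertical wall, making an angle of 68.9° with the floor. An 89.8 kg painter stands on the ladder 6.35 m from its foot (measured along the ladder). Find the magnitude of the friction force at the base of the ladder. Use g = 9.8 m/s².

Sum moments about the foot of the ladder (the floor normal and friction both act there and drop out).
Ladder weight 22.6×9.8 = 221.5 N acts at 3.55 m along the ladder; its horizontal arm is 3.55·cos68.9° = 1.278 m → τ = 283.1 N·m clockwise.
Painter: 89.8×9.8 = 880 N at 6.35 m → arm 2.286 m → τ = 2012 N·m clockwise.
Wall normal N acts horizontally at the top; its moment arm is the height L sinθ = 7.1·sin68.9° = 6.624 m, counterclockwise.
Balancing moments: N × 6.624 = 2295, giving N = 346 N.
ΣFx = 0: friction at the foot balances the wall's push, so f = N_wall = 346 N.

f ≈ 346 N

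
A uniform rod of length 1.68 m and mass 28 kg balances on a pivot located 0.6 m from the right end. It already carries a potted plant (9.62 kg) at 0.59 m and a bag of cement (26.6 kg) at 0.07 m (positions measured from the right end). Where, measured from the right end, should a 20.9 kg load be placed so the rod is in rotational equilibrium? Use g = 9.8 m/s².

Choose the pivot (at 0.6 m from the right end) as the axis so the support reaction has zero arm there.
Beam weight: 28 × 9.8 = 274.4 N down at 0.84 m → arm 0.24 m, τ = 274.4 × 0.24 = 65.86 N·m counterclockwise.
Potted plant: 9.62 × 9.8 = 94.28 N down at 0.59 m → arm 0.01 m, τ = 94.28 × 0.01 = 0.9428 N·m clockwise.
Bag of cement: 26.6 × 9.8 = 260.7 N down at 0.07 m → arm 0.53 m, τ = 260.7 × 0.53 = 138.2 N·m clockwise.
Net moment of existing loads = 73.28 N·m clockwise.
The load weighs 20.9 × 9.8 = 204.8 N and must supply an equal counterclockwise moment, so its lever arm about the pivot is 73.28 / 204.8 = 0.358 m.
That puts it at 0.6 + 0.358 = 0.958 m from the right end.

x ≈ 0.958 m from the right end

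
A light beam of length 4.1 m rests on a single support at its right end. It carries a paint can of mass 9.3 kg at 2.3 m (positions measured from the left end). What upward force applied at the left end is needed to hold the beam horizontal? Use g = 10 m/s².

F ≈ 40.8 N

Choose the right end as the axis so the unknown pivot reaction has zero arm there.
Paint can: 9.3 × 10 = 93 N down at 2.3 m → arm 1.8 m, τ = 93 × 1.8 = 167.4 N·m counterclockwise.
Net moment of the loads = 167.4 N·m counterclockwise.
The upward force F acts at the left end, arm 4.1 m, giving F × 4.1 clockwise.
Balancing moments: F × 4.1 = 167.4, giving F = 167.4 / 4.1 = 40.8 N.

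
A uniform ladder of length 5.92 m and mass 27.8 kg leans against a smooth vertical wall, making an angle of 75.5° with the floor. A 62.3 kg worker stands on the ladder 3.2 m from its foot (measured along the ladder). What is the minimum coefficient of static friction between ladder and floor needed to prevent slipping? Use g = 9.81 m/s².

μ_min ≈ 0.137

Sum moments about the foot of the ladder (the floor normal and friction both act there and drop out).
Ladder weight 27.8×9.81 = 272.7 N acts at 2.96 m along the ladder; its horizontal arm is 2.96·cos75.5° = 0.7411 m → τ = 202.1 N·m clockwise.
Worker: 62.3×9.81 = 611.2 N at 3.2 m → arm 0.8012 m → τ = 489.7 N·m clockwise.
Wall normal N acts horizontally at the top; its moment arm is the height L sinθ = 5.92·sin75.5° = 5.731 m, counterclockwise.
Balancing moments: N × 5.731 = 691.8, giving N = 120.7 N.
ΣFx = 0 ⇒ f = N_wall = 120.7 N. ΣFy = 0 ⇒ N_floor = 883.9 N.
μ_min = f / N_floor = 120.7 / 883.9 = 0.137.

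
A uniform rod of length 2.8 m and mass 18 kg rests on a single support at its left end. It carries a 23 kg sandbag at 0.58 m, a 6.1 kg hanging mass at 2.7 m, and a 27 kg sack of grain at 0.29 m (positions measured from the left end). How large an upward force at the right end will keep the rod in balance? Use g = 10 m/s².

About the left end:
Beam weight: 18 × 10 = 180 N down at 1.4 m → arm 1.4 m, τ = 180 × 1.4 = 252 N·m clockwise.
Sandbag: 23 × 10 = 230 N down at 0.58 m → arm 0.58 m, τ = 230 × 0.58 = 133.4 N·m clockwise.
Hanging mass: 6.1 × 10 = 61 N down at 2.7 m → arm 2.7 m, τ = 61 × 2.7 = 164.7 N·m clockwise.
Sack of grain: 27 × 10 = 270 N down at 0.29 m → arm 0.29 m, τ = 270 × 0.29 = 78.3 N·m clockwise.
Net moment of the loads = 628.4 N·m clockwise.
The upward force F acts at the right end, arm 2.8 m, giving F × 2.8 counterclockwise.
Setting net torque to zero: F × 2.8 = 628.4 → F = 628.4 / 2.8 = 224 N.

F ≈ 224 N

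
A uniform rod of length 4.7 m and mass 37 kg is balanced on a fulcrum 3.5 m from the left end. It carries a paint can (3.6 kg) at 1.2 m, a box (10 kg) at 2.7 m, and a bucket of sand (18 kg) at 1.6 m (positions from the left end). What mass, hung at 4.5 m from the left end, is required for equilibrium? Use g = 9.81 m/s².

m ≈ 93 kg

Take moments about the fulcrum (at 3.5 m from the left end).
Beam weight: 37 × 9.81 = 363 N down at 2.35 m → arm 1.15 m, τ = 363 × 1.15 = 417.4 N·m counterclockwise.
Paint can: 3.6 × 9.81 = 35.32 N down at 1.2 m → arm 2.3 m, τ = 35.32 × 2.3 = 81.24 N·m counterclockwise.
Box: 10 × 9.81 = 98.1 N down at 2.7 m → arm 0.8 m, τ = 98.1 × 0.8 = 78.48 N·m counterclockwise.
Bucket of sand: 18 × 9.81 = 176.6 N down at 1.6 m → arm 1.9 m, τ = 176.6 × 1.9 = 335.5 N·m counterclockwise.
Net moment of known loads = 912.6 N·m counterclockwise.
An unknown mass m at 4.5 m has arm 1 m; its moment is m·g·1 clockwise.
For rotational equilibrium, m × 9.81 × 1 = 912.6, so m = 912.6 / (9.81 × 1) = 93 kg.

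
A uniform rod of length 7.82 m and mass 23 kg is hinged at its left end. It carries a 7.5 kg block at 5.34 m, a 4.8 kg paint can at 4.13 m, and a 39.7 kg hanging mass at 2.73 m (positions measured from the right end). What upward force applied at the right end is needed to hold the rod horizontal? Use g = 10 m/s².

Choose the left end as the axis so the unknown pivot reaction has zero arm there.
Beam weight: 23 × 10 = 230 N down at 3.91 m → arm 3.91 m, τ = 230 × 3.91 = 899.3 N·m clockwise.
Block: 7.5 × 10 = 75 N down at 5.34 m → arm 2.48 m, τ = 75 × 2.48 = 186 N·m clockwise.
Paint can: 4.8 × 10 = 48 N down at 4.13 m → arm 3.69 m, τ = 48 × 3.69 = 177.1 N·m clockwise.
Hanging mass: 39.7 × 10 = 397 N down at 2.73 m → arm 5.09 m, τ = 397 × 5.09 = 2021 N·m clockwise.
Net moment of the loads = 3283 N·m clockwise.
The upward force F acts at the right end, arm 7.82 m, giving F × 7.82 counterclockwise.
For rotational equilibrium, F × 7.82 = 3283, so F = 3283 / 7.82 = 420 N.

F ≈ 420 N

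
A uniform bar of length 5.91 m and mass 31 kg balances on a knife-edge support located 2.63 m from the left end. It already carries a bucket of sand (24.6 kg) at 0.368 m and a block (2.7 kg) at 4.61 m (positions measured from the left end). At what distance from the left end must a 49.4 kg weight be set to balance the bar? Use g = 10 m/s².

x ≈ 3.44 m from the left end

Choose the knife-edge support (at 2.63 m from the left end) as the axis so the support reaction has zero arm there.
Beam weight: 31 × 10 = 310 N down at 2.955 m → arm 0.325 m, τ = 310 × 0.325 = 100.8 N·m clockwise.
Bucket of sand: 24.6 × 10 = 246 N down at 0.368 m → arm 2.262 m, τ = 246 × 2.262 = 556.5 N·m counterclockwise.
Block: 2.7 × 10 = 27 N down at 4.61 m → arm 1.98 m, τ = 27 × 1.98 = 53.46 N·m clockwise.
Net moment of existing loads = 402.2 N·m counterclockwise.
The weight weighs 49.4 × 10 = 494 N and must supply an equal clockwise moment, so its lever arm about the knife-edge support is 402.2 / 494 = 0.814 m.
That puts it at 2.63 + 0.814 = 3.44 m from the left end.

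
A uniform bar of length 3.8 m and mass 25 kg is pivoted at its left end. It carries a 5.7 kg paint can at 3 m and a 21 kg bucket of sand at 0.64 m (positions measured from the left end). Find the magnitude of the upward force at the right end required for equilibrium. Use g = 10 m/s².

F ≈ 205 N

Choose the left end as the axis so the unknown pivot reaction has zero arm there.
Beam weight: 25 × 10 = 250 N down at 1.9 m → arm 1.9 m, τ = 250 × 1.9 = 475 N·m clockwise.
Paint can: 5.7 × 10 = 57 N down at 3 m → arm 3 m, τ = 57 × 3 = 171 N·m clockwise.
Bucket of sand: 21 × 10 = 210 N down at 0.64 m → arm 0.64 m, τ = 210 × 0.64 = 134.4 N·m clockwise.
Net moment of the loads = 780.4 N·m clockwise.
The upward force F acts at the right end, arm 3.8 m, giving F × 3.8 counterclockwise.
For rotational equilibrium, F × 3.8 = 780.4, so F = 780.4 / 3.8 = 205 N.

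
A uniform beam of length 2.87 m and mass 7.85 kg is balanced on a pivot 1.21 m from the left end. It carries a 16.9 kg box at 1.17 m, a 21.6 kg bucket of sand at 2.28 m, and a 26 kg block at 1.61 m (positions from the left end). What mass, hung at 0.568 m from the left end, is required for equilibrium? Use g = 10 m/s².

About the pivot (at 1.21 m from the left end):
Beam weight: 7.85 × 10 = 78.5 N down at 1.435 m → arm 0.225 m, τ = 78.5 × 0.225 = 17.66 N·m clockwise.
Box: 16.9 × 10 = 169 N down at 1.17 m → arm 0.04 m, τ = 169 × 0.04 = 6.76 N·m counterclockwise.
Bucket of sand: 21.6 × 10 = 216 N down at 2.28 m → arm 1.07 m, τ = 216 × 1.07 = 231.1 N·m clockwise.
Block: 26 × 10 = 260 N down at 1.61 m → arm 0.4 m, τ = 260 × 0.4 = 104 N·m clockwise.
Net moment of known loads = 346 N·m clockwise.
An unknown mass m at 0.568 m has arm 0.642 m; its moment is m·g·0.642 counterclockwise.
For rotational equilibrium, m × 10 × 0.642 = 346, so m = 346 / (10 × 0.642) = 53.9 kg.

m ≈ 53.9 kg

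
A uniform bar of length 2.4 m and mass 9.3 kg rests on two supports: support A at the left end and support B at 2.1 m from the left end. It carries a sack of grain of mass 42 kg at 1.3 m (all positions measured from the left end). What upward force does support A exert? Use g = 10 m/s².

R_A ≈ 200 N

Choose support B as the axis so its reaction then has zero moment arm.
Beam weight: 9.3 × 10 = 93 N down at 1.2 m → arm 0.9 m, τ = 93 × 0.9 = 83.7 N·m counterclockwise.
Sack of grain: 42 × 10 = 420 N down at 1.3 m → arm 0.8 m, τ = 420 × 0.8 = 336 N·m counterclockwise.
Net load moment about support B = 419.7 N·m counterclockwise.
Reaction R at support A is upward at 0 m, arm 2.1 m → moment R × 2.1 clockwise.
Setting net torque to zero: R × 2.1 = 419.7 → R = 200 N.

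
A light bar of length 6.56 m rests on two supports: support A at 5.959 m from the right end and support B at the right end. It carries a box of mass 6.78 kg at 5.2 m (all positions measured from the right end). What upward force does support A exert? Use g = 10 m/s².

Choose support B as the axis so its reaction then has zero moment arm.
Box: 6.78 × 10 = 67.8 N down at 5.2 m → arm 5.2 m, τ = 67.8 × 5.2 = 352.6 N·m counterclockwise.
Net load moment about support B = 352.6 N·m counterclockwise.
Reaction R at support A is upward at 5.959 m, arm 5.959 m → moment R × 5.959 clockwise.
For rotational equilibrium, R × 5.959 = 352.6, so R = 59.2 N.

R_A ≈ 59.2 N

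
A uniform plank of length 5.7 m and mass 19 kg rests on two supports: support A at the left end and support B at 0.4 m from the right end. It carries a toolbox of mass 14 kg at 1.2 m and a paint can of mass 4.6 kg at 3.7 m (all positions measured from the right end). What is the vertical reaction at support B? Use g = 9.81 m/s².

R_B ≈ 234 N

Choose support A as the axis so its reaction then has zero moment arm.
Beam weight: 19 × 9.81 = 186.4 N down at 2.85 m → arm 2.85 m, τ = 186.4 × 2.85 = 531.2 N·m clockwise.
Toolbox: 14 × 9.81 = 137.3 N down at 1.2 m → arm 4.5 m, τ = 137.3 × 4.5 = 617.9 N·m clockwise.
Paint can: 4.6 × 9.81 = 45.13 N down at 3.7 m → arm 2 m, τ = 45.13 × 2 = 90.26 N·m clockwise.
Net load moment about support A = 1239 N·m clockwise.
Reaction R at support B is upward at 0.4 m, arm 5.3 m → moment R × 5.3 counterclockwise.
For rotational equilibrium, R × 5.3 = 1239, so R = 234 N.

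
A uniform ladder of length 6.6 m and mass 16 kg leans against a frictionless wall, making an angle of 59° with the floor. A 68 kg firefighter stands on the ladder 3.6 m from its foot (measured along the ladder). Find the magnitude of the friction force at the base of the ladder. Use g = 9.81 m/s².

Take moments about the foot of the ladder.
Ladder weight 16×9.81 = 157 N acts at 3.3 m along the ladder; its horizontal arm is 3.3·cos59° = 1.7 m → τ = 266.9 N·m clockwise.
Firefighter: 68×9.81 = 667.1 N at 3.6 m → arm 1.854 m → τ = 1237 N·m clockwise.
Wall normal N acts horizontally at the top; its moment arm is the height L sinθ = 6.6·sin59° = 5.657 m, counterclockwise.
For rotational equilibrium, N × 5.657 = 1504, so N = 266 N.
ΣFx = 0: friction at the foot balances the wall's push, so f = N_wall = 266 N.

f ≈ 266 N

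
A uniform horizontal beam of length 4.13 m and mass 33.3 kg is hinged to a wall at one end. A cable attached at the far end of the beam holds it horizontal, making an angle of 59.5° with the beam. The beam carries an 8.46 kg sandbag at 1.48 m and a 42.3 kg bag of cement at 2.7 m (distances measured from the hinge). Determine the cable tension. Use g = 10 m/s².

Taking torques about the hinge:
Beam weight: 33.3 × 10 = 333 N down at 2.065 m → arm 2.065 m, τ = 333 × 2.065 = 687.6 N·m clockwise.
Sandbag: 8.46 × 10 = 84.6 N down at 1.48 m → arm 1.48 m, τ = 84.6 × 1.48 = 125.2 N·m clockwise.
Bag of cement: 42.3 × 10 = 423 N down at 2.7 m → arm 2.7 m, τ = 423 × 2.7 = 1142 N·m clockwise.
Total clockwise load moment = 1955 N·m.
The cable tension T acts at 4.13 m; only its component perpendicular to the beam, T sinθ, produces torque. sin 59.5° = 0.8616.
Setting net torque to zero: T × 4.13 × 0.8616 = 1955 → T = 1955 / 3.558 = 549 N.

T ≈ 549 N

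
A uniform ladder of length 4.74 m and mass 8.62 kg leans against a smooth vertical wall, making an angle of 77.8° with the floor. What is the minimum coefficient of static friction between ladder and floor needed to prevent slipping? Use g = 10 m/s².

About the foot of the ladder:
Ladder weight 8.62×10 = 86.2 N acts at 2.37 m along the ladder; its horizontal arm is 2.37·cos77.8° = 0.5008 m → τ = 43.17 N·m clockwise.
Wall normal N acts horizontally at the top; its moment arm is the height L sinθ = 4.74·sin77.8° = 4.633 m, counterclockwise.
Setting net torque to zero: N × 4.633 = 43.17 → N = 9.318 N.
ΣFx = 0 ⇒ f = N_wall = 9.318 N. ΣFy = 0 ⇒ N_floor = 86.2 N.
μ_min = f / N_floor = 9.318 / 86.2 = 0.108.

μ_min ≈ 0.108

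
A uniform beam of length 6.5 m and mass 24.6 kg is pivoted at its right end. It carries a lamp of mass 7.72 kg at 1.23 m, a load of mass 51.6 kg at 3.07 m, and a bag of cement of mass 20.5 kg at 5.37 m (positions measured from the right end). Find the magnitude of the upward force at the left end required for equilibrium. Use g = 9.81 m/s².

Take moments about the right end.
Beam weight: 24.6 × 9.81 = 241.3 N down at 3.25 m → arm 3.25 m, τ = 241.3 × 3.25 = 784.2 N·m counterclockwise.
Lamp: 7.72 × 9.81 = 75.73 N down at 1.23 m → arm 1.23 m, τ = 75.73 × 1.23 = 93.15 N·m counterclockwise.
Load: 51.6 × 9.81 = 506.2 N down at 3.07 m → arm 3.07 m, τ = 506.2 × 3.07 = 1554 N·m counterclockwise.
Bag of cement: 20.5 × 9.81 = 201.1 N down at 5.37 m → arm 5.37 m, τ = 201.1 × 5.37 = 1080 N·m counterclockwise.
Net moment of the loads = 3511 N·m counterclockwise.
The upward force F acts at the left end, arm 6.5 m, giving F × 6.5 clockwise.
For rotational equilibrium, F × 6.5 = 3511, so F = 3511 / 6.5 = 540 N.

F ≈ 540 N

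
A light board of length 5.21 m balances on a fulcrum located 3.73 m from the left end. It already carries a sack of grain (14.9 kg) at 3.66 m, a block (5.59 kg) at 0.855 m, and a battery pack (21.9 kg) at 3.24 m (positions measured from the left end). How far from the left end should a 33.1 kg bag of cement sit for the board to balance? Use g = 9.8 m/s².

x ≈ 4.57 m from the left end

About the fulcrum (at 3.73 m from the left end):
Sack of grain: 14.9 × 9.8 = 146 N down at 3.66 m → arm 0.07 m, τ = 146 × 0.07 = 10.22 N·m counterclockwise.
Block: 5.59 × 9.8 = 54.78 N down at 0.855 m → arm 2.875 m, τ = 54.78 × 2.875 = 157.5 N·m counterclockwise.
Battery pack: 21.9 × 9.8 = 214.6 N down at 3.24 m → arm 0.49 m, τ = 214.6 × 0.49 = 105.2 N·m counterclockwise.
Net moment of existing loads = 272.9 N·m counterclockwise.
The bag of cement weighs 33.1 × 9.8 = 324.4 N and must supply an equal clockwise moment, so its lever arm about the fulcrum is 272.9 / 324.4 = 0.841 m.
That puts it at 3.73 + 0.841 = 4.57 m from the left end.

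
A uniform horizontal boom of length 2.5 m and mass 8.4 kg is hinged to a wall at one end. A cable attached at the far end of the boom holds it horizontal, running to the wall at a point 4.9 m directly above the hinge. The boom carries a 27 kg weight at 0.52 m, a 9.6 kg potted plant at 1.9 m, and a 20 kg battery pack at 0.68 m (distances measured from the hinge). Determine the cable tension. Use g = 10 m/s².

T ≈ 253 N

Choose the hinge as the axis so the unknown hinge reaction has zero arm there.
Beam weight: 8.4 × 10 = 84 N down at 1.25 m → arm 1.25 m, τ = 84 × 1.25 = 105 N·m clockwise.
Weight: 27 × 10 = 270 N down at 0.52 m → arm 0.52 m, τ = 270 × 0.52 = 140.4 N·m clockwise.
Potted plant: 9.6 × 10 = 96 N down at 1.9 m → arm 1.9 m, τ = 96 × 1.9 = 182.4 N·m clockwise.
Battery pack: 20 × 10 = 200 N down at 0.68 m → arm 0.68 m, τ = 200 × 0.68 = 136 N·m clockwise.
Total clockwise load moment = 563.8 N·m.
The cable tension T acts at 2.5 m; only its component perpendicular to the boom, T sinθ, produces torque. sinθ = h/√(h²+d²) = 4.9/√(4.9²+2.5²) = 0.8908.
Balancing moments: T × 2.5 × 0.8908 = 563.8, giving T = 563.8 / 2.227 = 253 N.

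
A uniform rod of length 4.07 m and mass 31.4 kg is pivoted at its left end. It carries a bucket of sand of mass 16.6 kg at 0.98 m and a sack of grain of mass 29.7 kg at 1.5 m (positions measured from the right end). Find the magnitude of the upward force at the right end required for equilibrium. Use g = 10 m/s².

F ≈ 471 N

Choose the left end as the axis so the unknown pivot reaction has zero arm there.
Beam weight: 31.4 × 10 = 314 N down at 2.035 m → arm 2.035 m, τ = 314 × 2.035 = 639 N·m clockwise.
Bucket of sand: 16.6 × 10 = 166 N down at 0.98 m → arm 3.09 m, τ = 166 × 3.09 = 512.9 N·m clockwise.
Sack of grain: 29.7 × 10 = 297 N down at 1.5 m → arm 2.57 m, τ = 297 × 2.57 = 763.3 N·m clockwise.
Net moment of the loads = 1915 N·m clockwise.
The upward force F acts at the right end, arm 4.07 m, giving F × 4.07 counterclockwise.
Balancing moments: F × 4.07 = 1915, giving F = 1915 / 4.07 = 471 N.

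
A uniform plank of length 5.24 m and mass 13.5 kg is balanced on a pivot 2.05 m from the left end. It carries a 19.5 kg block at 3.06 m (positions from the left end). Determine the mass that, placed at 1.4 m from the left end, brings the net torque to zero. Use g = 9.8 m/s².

m ≈ 42.1 kg

Taking torques about the pivot (at 2.05 m from the left end):
Beam weight: 13.5 × 9.8 = 132.3 N down at 2.62 m → arm 0.57 m, τ = 132.3 × 0.57 = 75.41 N·m clockwise.
Block: 19.5 × 9.8 = 191.1 N down at 3.06 m → arm 1.01 m, τ = 191.1 × 1.01 = 193 N·m clockwise.
Net moment of known loads = 268.4 N·m clockwise.
An unknown mass m at 1.4 m has arm 0.65 m; its moment is m·g·0.65 counterclockwise.
Setting net torque to zero: m × 9.8 × 0.65 = 268.4 → m = 268.4 / (9.8 × 0.65) = 42.1 kg.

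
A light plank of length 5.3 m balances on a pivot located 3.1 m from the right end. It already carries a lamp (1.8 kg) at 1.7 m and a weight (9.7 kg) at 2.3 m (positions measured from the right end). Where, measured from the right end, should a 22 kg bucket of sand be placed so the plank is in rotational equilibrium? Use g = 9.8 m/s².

Taking torques about the pivot (at 3.1 m from the right end):
Lamp: 1.8 × 9.8 = 17.64 N down at 1.7 m → arm 1.4 m, τ = 17.64 × 1.4 = 24.7 N·m clockwise.
Weight: 9.7 × 9.8 = 95.06 N down at 2.3 m → arm 0.8 m, τ = 95.06 × 0.8 = 76.05 N·m clockwise.
Net moment of existing loads = 100.8 N·m clockwise.
The bucket of sand weighs 22 × 9.8 = 215.6 N and must supply an equal counterclockwise moment, so its lever arm about the pivot is 100.8 / 215.6 = 0.468 m.
That puts it at 3.1 + 0.468 = 3.57 m from the right end.

x ≈ 3.57 m from the right end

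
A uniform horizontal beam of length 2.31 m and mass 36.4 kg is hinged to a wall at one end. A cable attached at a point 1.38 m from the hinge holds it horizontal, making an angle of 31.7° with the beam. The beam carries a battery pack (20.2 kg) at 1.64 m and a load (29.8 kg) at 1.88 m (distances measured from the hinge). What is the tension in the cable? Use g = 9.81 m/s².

About the hinge:
Beam weight: 36.4 × 9.81 = 357.1 N down at 1.155 m → arm 1.155 m, τ = 357.1 × 1.155 = 412.5 N·m clockwise.
Battery pack: 20.2 × 9.81 = 198.2 N down at 1.64 m → arm 1.64 m, τ = 198.2 × 1.64 = 325 N·m clockwise.
Load: 29.8 × 9.81 = 292.3 N down at 1.88 m → arm 1.88 m, τ = 292.3 × 1.88 = 549.5 N·m clockwise.
Total clockwise load moment = 1287 N·m.
The cable tension T acts at 1.38 m; only its component perpendicular to the beam, T sinθ, produces torque. sin 31.7° = 0.5255.
Balancing moments: T × 1.38 × 0.5255 = 1287, giving T = 1287 / 0.7252 = 1770 N.

T ≈ 1770 N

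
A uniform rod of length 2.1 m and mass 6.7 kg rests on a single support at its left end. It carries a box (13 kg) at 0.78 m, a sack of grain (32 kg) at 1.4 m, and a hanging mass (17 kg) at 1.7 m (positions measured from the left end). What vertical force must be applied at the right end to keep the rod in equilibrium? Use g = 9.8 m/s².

F ≈ 424 N

About the left end:
Beam weight: 6.7 × 9.8 = 65.66 N down at 1.05 m → arm 1.05 m, τ = 65.66 × 1.05 = 68.94 N·m clockwise.
Box: 13 × 9.8 = 127.4 N down at 0.78 m → arm 0.78 m, τ = 127.4 × 0.78 = 99.37 N·m clockwise.
Sack of grain: 32 × 9.8 = 313.6 N down at 1.4 m → arm 1.4 m, τ = 313.6 × 1.4 = 439 N·m clockwise.
Hanging mass: 17 × 9.8 = 166.6 N down at 1.7 m → arm 1.7 m, τ = 166.6 × 1.7 = 283.2 N·m clockwise.
Net moment of the loads = 890.5 N·m clockwise.
The upward force F acts at the right end, arm 2.1 m, giving F × 2.1 counterclockwise.
Setting net torque to zero: F × 2.1 = 890.5 → F = 890.5 / 2.1 = 424 N.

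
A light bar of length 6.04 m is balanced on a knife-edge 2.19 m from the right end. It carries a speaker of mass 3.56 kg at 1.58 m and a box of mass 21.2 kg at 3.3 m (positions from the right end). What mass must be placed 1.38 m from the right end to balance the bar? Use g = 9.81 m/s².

Choose the knife-edge (at 2.19 m from the right end) as the axis so the support reaction has zero arm there.
Speaker: 3.56 × 9.81 = 34.92 N down at 1.58 m → arm 0.61 m, τ = 34.92 × 0.61 = 21.3 N·m clockwise.
Box: 21.2 × 9.81 = 208 N down at 3.3 m → arm 1.11 m, τ = 208 × 1.11 = 230.9 N·m counterclockwise.
Net moment of known loads = 209.6 N·m counterclockwise.
An unknown mass m at 1.38 m has arm 0.81 m; its moment is m·g·0.81 clockwise.
For rotational equilibrium, m × 9.81 × 0.81 = 209.6, so m = 209.6 / (9.81 × 0.81) = 26.4 kg.

m ≈ 26.4 kg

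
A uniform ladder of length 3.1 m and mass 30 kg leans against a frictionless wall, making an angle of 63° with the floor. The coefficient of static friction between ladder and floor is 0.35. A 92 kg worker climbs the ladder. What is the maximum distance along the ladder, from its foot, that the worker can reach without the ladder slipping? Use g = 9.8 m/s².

d ≈ 2.32 m

Sum moments about the foot of the ladder (the floor normal and friction both act there and drop out).
Ladder weight 30×9.8 = 294 N acts at 1.55 m along the ladder; its horizontal arm is 1.55·cos63° = 0.7037 m → τ = 206.9 N·m clockwise.
Worker weight 92×9.8 = 901.6 N at distance d → arm d·cos63° → τ = 901.6·d·0.454 clockwise.
Wall normal N at the top has arm L sinθ = 2.762 m counterclockwise, so Στ = 0 gives N·2.762 = 206.9 + 409.3·d.
ΣFy = 0 ⇒ N_floor = 1196 N, so the maximum friction is μ_s·N_floor = 0.35×1196 = 418.6 N. ΣFx = 0 ⇒ N_wall = f, so at the slipping point N = 418.6 N.
Substituting: 418.6×2.762 = 206.9 + 409.3·d ⇒ d = (1156 − 206.9) / 409.3 = 2.32 m.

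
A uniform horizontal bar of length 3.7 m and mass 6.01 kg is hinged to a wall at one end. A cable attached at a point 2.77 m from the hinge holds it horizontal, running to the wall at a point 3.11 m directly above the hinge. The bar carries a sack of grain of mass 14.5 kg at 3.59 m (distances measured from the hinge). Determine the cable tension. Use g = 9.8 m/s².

T ≈ 299 N

Choose the hinge as the axis so the unknown hinge reaction has zero arm there.
Beam weight: 6.01 × 9.8 = 58.9 N down at 1.85 m → arm 1.85 m, τ = 58.9 × 1.85 = 109 N·m clockwise.
Sack of grain: 14.5 × 9.8 = 142.1 N down at 3.59 m → arm 3.59 m, τ = 142.1 × 3.59 = 510.1 N·m clockwise.
Total clockwise load moment = 619.1 N·m.
The cable tension T acts at 2.77 m; only its component perpendicular to the bar, T sinθ, produces torque. sinθ = h/√(h²+d²) = 3.11/√(3.11²+2.77²) = 0.7467.
For rotational equilibrium, T × 2.77 × 0.7467 = 619.1, so T = 619.1 / 2.068 = 299 N.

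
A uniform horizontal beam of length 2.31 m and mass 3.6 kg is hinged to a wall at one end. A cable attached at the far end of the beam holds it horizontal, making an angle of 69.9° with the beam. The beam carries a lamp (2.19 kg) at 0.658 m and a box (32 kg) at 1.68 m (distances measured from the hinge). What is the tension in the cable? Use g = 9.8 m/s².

T ≈ 268 N

Choose the hinge as the axis so the unknown hinge reaction has zero arm there.
Beam weight: 3.6 × 9.8 = 35.28 N down at 1.155 m → arm 1.155 m, τ = 35.28 × 1.155 = 40.75 N·m clockwise.
Lamp: 2.19 × 9.8 = 21.46 N down at 0.658 m → arm 0.658 m, τ = 21.46 × 0.658 = 14.12 N·m clockwise.
Box: 32 × 9.8 = 313.6 N down at 1.68 m → arm 1.68 m, τ = 313.6 × 1.68 = 526.8 N·m clockwise.
Total clockwise load moment = 581.7 N·m.
The cable tension T acts at 2.31 m; only its component perpendicular to the beam, T sinθ, produces torque. sin 69.9° = 0.9391.
Balancing moments: T × 2.31 × 0.9391 = 581.7, giving T = 581.7 / 2.169 = 268 N.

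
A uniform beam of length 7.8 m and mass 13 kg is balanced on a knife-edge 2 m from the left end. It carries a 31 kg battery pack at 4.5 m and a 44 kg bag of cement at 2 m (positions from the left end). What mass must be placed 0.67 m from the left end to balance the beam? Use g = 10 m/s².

Taking torques about the knife-edge (at 2 m from the left end):
Beam weight: 13 × 10 = 130 N down at 3.9 m → arm 1.9 m, τ = 130 × 1.9 = 247 N·m clockwise.
Battery pack: 31 × 10 = 310 N down at 4.5 m → arm 2.5 m, τ = 310 × 2.5 = 775 N·m clockwise.
Bag of cement: acts at the knife-edge, moment arm 0 → no torque.
Net moment of known loads = 1022 N·m clockwise.
An unknown mass m at 0.67 m has arm 1.33 m; its moment is m·g·1.33 counterclockwise.
Balancing moments: m × 10 × 1.33 = 1022, giving m = 1022 / (10 × 1.33) = 76.8 kg.

m ≈ 76.8 kg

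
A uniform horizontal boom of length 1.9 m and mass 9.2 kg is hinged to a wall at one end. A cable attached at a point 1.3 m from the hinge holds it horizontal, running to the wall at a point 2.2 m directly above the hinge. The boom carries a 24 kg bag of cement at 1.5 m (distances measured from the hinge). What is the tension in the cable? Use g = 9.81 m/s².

T ≈ 392 N

Take moments about the hinge.
Beam weight: 9.2 × 9.81 = 90.25 N down at 0.95 m → arm 0.95 m, τ = 90.25 × 0.95 = 85.74 N·m clockwise.
Bag of cement: 24 × 9.81 = 235.4 N down at 1.5 m → arm 1.5 m, τ = 235.4 × 1.5 = 353.1 N·m clockwise.
Total clockwise load moment = 438.8 N·m.
The cable tension T acts at 1.3 m; only its component perpendicular to the boom, T sinθ, produces torque. sinθ = h/√(h²+d²) = 2.2/√(2.2²+1.3²) = 0.8609.
For rotational equilibrium, T × 1.3 × 0.8609 = 438.8, so T = 438.8 / 1.119 = 392 N.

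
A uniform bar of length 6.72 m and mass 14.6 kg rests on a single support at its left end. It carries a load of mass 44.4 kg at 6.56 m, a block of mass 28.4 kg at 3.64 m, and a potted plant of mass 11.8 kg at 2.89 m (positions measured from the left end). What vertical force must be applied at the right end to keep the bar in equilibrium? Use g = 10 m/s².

Take moments about the left end.
Beam weight: 14.6 × 10 = 146 N down at 3.36 m → arm 3.36 m, τ = 146 × 3.36 = 490.6 N·m clockwise.
Load: 44.4 × 10 = 444 N down at 6.56 m → arm 6.56 m, τ = 444 × 6.56 = 2913 N·m clockwise.
Block: 28.4 × 10 = 284 N down at 3.64 m → arm 3.64 m, τ = 284 × 3.64 = 1034 N·m clockwise.
Potted plant: 11.8 × 10 = 118 N down at 2.89 m → arm 2.89 m, τ = 118 × 2.89 = 341 N·m clockwise.
Net moment of the loads = 4779 N·m clockwise.
The upward force F acts at the right end, arm 6.72 m, giving F × 6.72 counterclockwise.
For rotational equilibrium, F × 6.72 = 4779, so F = 4779 / 6.72 = 711 N.

F ≈ 711 N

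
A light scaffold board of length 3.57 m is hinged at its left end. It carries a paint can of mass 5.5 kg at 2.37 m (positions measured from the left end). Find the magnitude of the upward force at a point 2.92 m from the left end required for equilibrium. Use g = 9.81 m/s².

F ≈ 43.8 N

Taking torques about the left end:
Paint can: 5.5 × 9.81 = 53.96 N down at 2.37 m → arm 2.37 m, τ = 53.96 × 2.37 = 127.9 N·m clockwise.
Net moment of the loads = 127.9 N·m clockwise.
The upward force F acts at a point 2.92 m from the left end, arm 2.92 m, giving F × 2.92 counterclockwise.
Στ = 0 ⇒ F × 2.92 = 127.9 ⇒ F = 127.9 / 2.92 = 43.8 N.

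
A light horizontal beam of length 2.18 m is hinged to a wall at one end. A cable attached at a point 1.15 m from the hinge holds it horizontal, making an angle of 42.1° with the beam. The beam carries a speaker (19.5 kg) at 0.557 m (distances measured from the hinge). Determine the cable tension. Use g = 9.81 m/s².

Take moments about the hinge.
Speaker: 19.5 × 9.81 = 191.3 N down at 0.557 m → arm 0.557 m, τ = 191.3 × 0.557 = 106.6 N·m clockwise.
Total clockwise load moment = 106.6 N·m.
The cable tension T acts at 1.15 m; only its component perpendicular to the beam, T sinθ, produces torque. sin 42.1° = 0.6704.
For rotational equilibrium, T × 1.15 × 0.6704 = 106.6, so T = 106.6 / 0.771 = 138 N.

T ≈ 138 N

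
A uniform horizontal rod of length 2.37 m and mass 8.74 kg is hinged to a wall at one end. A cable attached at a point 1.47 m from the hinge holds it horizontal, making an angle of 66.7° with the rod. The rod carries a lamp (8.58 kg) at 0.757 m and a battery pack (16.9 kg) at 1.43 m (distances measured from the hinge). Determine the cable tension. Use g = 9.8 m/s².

Choose the hinge as the axis so the unknown hinge reaction has zero arm there.
Beam weight: 8.74 × 9.8 = 85.65 N down at 1.185 m → arm 1.185 m, τ = 85.65 × 1.185 = 101.5 N·m clockwise.
Lamp: 8.58 × 9.8 = 84.08 N down at 0.757 m → arm 0.757 m, τ = 84.08 × 0.757 = 63.65 N·m clockwise.
Battery pack: 16.9 × 9.8 = 165.6 N down at 1.43 m → arm 1.43 m, τ = 165.6 × 1.43 = 236.8 N·m clockwise.
Total clockwise load moment = 402 N·m.
The cable tension T acts at 1.47 m; only its component perpendicular to the rod, T sinθ, produces torque. sin 66.7° = 0.9184.
Στ = 0 ⇒ T × 1.47 × 0.9184 = 402 ⇒ T = 402 / 1.35 = 298 N.

T ≈ 298 N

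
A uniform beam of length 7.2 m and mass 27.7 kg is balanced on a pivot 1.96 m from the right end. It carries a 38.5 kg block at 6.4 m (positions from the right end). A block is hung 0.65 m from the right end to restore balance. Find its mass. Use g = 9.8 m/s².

m ≈ 165 kg

About the pivot (at 1.96 m from the right end):
Beam weight: 27.7 × 9.8 = 271.5 N down at 3.6 m → arm 1.64 m, τ = 271.5 × 1.64 = 445.3 N·m counterclockwise.
Block: 38.5 × 9.8 = 377.3 N down at 6.4 m → arm 4.44 m, τ = 377.3 × 4.44 = 1675 N·m counterclockwise.
Net moment of known loads = 2120 N·m counterclockwise.
An unknown mass m at 0.65 m has arm 1.31 m; its moment is m·g·1.31 clockwise.
Balancing moments: m × 9.8 × 1.31 = 2120, giving m = 2120 / (9.8 × 1.31) = 165 kg.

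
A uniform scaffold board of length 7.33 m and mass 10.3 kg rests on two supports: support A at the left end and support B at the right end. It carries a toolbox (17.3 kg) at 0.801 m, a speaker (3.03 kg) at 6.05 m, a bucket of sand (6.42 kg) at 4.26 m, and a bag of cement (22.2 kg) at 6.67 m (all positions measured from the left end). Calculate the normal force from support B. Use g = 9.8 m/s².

Take moments about support A.
Beam weight: 10.3 × 9.8 = 100.9 N down at 3.665 m → arm 3.665 m, τ = 100.9 × 3.665 = 369.8 N·m clockwise.
Toolbox: 17.3 × 9.8 = 169.5 N down at 0.801 m → arm 0.801 m, τ = 169.5 × 0.801 = 135.8 N·m clockwise.
Speaker: 3.03 × 9.8 = 29.69 N down at 6.05 m → arm 6.05 m, τ = 29.69 × 6.05 = 179.6 N·m clockwise.
Bucket of sand: 6.42 × 9.8 = 62.92 N down at 4.26 m → arm 4.26 m, τ = 62.92 × 4.26 = 268 N·m clockwise.
Bag of cement: 22.2 × 9.8 = 217.6 N down at 6.67 m → arm 6.67 m, τ = 217.6 × 6.67 = 1451 N·m clockwise.
Net load moment about support A = 2404 N·m clockwise.
Reaction R at support B is upward at 7.33 m, arm 7.33 m → moment R × 7.33 counterclockwise.
For rotational equilibrium, R × 7.33 = 2404, so R = 328 N.

R_B ≈ 328 N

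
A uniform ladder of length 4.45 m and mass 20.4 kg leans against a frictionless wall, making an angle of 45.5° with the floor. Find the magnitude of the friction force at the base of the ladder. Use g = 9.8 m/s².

Take moments about the foot of the ladder.
Ladder weight 20.4×9.8 = 199.9 N acts at 2.225 m along the ladder; its horizontal arm is 2.225·cos45.5° = 1.56 m → τ = 311.8 N·m clockwise.
Wall normal N acts horizontally at the top; its moment arm is the height L sinθ = 4.45·sin45.5° = 3.174 m, counterclockwise.
Στ = 0 ⇒ N × 3.174 = 311.8 ⇒ N = 98.2 N.
ΣFx = 0: friction at the foot balances the wall's push, so f = N_wall = 98.2 N.

f ≈ 98.2 N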